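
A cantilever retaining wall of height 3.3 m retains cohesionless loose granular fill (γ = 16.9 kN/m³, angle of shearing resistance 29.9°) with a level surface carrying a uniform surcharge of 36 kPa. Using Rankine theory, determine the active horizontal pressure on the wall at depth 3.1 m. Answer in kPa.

K_a = (1 − sin φ)/(1 + sin φ) = 0.3347.
σ_v = γz + q = 16.9 × 3.1 + 36 = 88.39 kPa.
σ_h = K_a σ_v = 0.3347 × 88.39 = 29.58 kPa.

29.6 kPa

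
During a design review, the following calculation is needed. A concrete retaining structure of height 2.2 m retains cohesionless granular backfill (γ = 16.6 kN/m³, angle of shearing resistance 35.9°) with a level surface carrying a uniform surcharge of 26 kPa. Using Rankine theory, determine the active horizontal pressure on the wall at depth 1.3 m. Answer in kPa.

12.4 kPa

K_a = (1 − sin φ)/(1 + sin φ) = 0.2607.
σ_v = γz + q = 16.6 × 1.3 + 26 = 47.58 kPa.
σ_h = K_a σ_v = 0.2607 × 47.58 = 12.41 kPa.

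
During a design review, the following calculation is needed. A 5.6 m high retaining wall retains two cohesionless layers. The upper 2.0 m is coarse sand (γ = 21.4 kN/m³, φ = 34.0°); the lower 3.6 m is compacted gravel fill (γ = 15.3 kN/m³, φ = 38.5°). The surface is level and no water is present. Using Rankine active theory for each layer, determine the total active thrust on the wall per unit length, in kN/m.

K_a1 = tan²(45°−34.0°/2) = 0.2827; K_a2 = tan²(45°−38.5°/2) = 0.2327.
Layer 1: σ at base = K_a1 γ₁ h₁ = 12.10 kPa; P₁ = ½×12.10×2.0 = 12.10.
Layer 2: σ_v at top = γ₁h₁ = 42.80; σ_h top = K_a2×42.80 = 9.958; σ_h base = K_a2×(42.80+15.3×3.6) = 22.77.
P₂ = ½(9.958+22.77)×3.6 = 58.91. Total P_a = 12.10+58.91 = 71.01 kN/m.

71.0 kN/m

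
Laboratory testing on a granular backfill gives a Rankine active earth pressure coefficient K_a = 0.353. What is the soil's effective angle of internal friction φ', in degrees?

28.6°

K_a = tan²(45° − φ/2) ⇒ 45° − φ/2 = arctan(√0.353) = 30.72°.
φ = 2(45° − 30.72°) = 28.57°.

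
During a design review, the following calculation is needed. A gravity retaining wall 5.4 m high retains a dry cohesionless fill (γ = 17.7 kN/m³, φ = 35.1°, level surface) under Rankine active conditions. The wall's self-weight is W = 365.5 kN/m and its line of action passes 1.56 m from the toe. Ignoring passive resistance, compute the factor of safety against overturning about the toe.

4.55

K_a = tan²(45° − 35.1°/2) = 0.2698.
P_a = ½K_aγH² = 0.5×0.2698×17.7×5.4² = 69.64 kN/m, acting at H/3 = 1.800 m above the base.
Overturning moment M_o = P_a × H/3 = 69.64 × 1.800 = 125.3.
Resisting moment M_r = W × 1.56 = 365.5 × 1.56 = 570.2.
FS_overturning = M_r/M_o = 570.2/125.3 = 4.549.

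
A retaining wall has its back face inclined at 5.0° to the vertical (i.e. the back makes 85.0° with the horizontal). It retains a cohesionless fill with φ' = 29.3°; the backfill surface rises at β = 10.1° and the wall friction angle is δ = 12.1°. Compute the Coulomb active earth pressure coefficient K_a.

0.401

K_a = sin²(α+φ) / [sin²α · sin(α−δ) · (1 + √{sin(φ+δ)sin(φ−β) / (sin(α−δ)sin(α+β))})²].
With α = 85.0°, φ = 29.3°, δ = 12.1°, β = 10.1°: K_a = 0.4009.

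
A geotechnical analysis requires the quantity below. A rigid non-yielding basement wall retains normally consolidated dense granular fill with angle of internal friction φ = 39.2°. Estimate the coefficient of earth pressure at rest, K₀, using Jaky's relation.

0.368

K₀ = 1 − sin φ' = 1 − sin 39.2° = 0.3680.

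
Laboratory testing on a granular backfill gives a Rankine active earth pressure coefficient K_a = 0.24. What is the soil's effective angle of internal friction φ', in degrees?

K_a = tan²(45° − φ/2) ⇒ 45° − φ/2 = arctan(√0.24) = 26.10°.
φ = 2(45° − 26.10°) = 37.80°.

37.8°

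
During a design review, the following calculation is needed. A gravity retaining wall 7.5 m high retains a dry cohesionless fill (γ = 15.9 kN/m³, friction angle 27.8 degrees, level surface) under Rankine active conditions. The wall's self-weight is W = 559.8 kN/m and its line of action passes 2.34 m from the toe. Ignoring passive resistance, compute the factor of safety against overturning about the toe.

K_a = tan²(45° − 27.8°/2) = 0.3639.
P_a = ½K_aγH² = 0.5×0.3639×15.9×7.5² = 162.7 kN/m, acting at H/3 = 2.500 m above the base.
Overturning moment M_o = P_a × H/3 = 162.7 × 2.500 = 406.8.
Resisting moment M_r = W × 2.34 = 559.8 × 2.34 = 1310.
FS_overturning = M_r/M_o = 1310/406.8 = 3.220.

3.22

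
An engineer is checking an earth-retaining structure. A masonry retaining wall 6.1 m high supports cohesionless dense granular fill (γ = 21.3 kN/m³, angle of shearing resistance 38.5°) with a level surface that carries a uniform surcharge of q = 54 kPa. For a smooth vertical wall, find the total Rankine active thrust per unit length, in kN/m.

K_a = tan²(45° − φ/2) = 0.2327.
Soil triangle: ½ K_a γ H² = 0.5×0.2327×21.3×6.1² = 92.20 kN/m.
Surcharge rectangle: K_a q H = 0.2327×54×6.1 = 76.64 kN/m.
Total = 92.20 + 76.64 = 168.8 kN/m.

169 kN/m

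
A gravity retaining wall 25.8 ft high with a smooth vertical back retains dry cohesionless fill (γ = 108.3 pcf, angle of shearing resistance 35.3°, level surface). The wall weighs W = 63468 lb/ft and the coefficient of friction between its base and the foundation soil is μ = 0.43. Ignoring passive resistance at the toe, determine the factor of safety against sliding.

K_a = tan²(45° − 35.3°/2) = 0.2675.
P_a = ½K_aγH² = 0.5×0.2675×108.3×25.8² = 9643 lb/ft, acting at H/3 = 8.600 ft above the base.
FS_sliding = μW / P_a = 0.43×63468 / 9643 = 2.830.

2.83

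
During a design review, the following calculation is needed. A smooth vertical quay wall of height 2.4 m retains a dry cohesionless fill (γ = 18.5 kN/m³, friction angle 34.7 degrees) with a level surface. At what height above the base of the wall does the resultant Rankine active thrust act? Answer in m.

K_a = 0.2745.
The pressure distribution is triangular, so the resultant acts at H/3 above the base = 2.4/3 = 0.8000 m.

0.800 m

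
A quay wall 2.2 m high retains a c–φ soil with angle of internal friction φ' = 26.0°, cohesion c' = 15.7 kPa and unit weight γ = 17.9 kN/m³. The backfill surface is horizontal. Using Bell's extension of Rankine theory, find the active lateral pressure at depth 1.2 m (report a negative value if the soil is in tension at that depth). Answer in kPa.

K_a = (1 − sin φ)/(1 + sin φ) = 0.3905.
σ_a = K_a γ z − 2c√K_a = 0.3905×17.9×1.2 − 2×15.7×0.6249 = -11.23 kPa.

-11.2 kPa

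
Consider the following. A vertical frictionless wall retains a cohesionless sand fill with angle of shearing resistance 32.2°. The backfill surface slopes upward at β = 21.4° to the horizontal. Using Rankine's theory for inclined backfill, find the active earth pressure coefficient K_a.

0.383

K_a = cos β · (cos β − √(cos²β − cos²φ)) / (cos β + √(cos²β − cos²φ)).
cos β = 0.9311, cos φ = 0.8462, √(cos²β − cos²φ) = 0.3884.
K_a = 0.9311 × (0.9311 − 0.3884)/(0.9311 + 0.3884) = 0.3830.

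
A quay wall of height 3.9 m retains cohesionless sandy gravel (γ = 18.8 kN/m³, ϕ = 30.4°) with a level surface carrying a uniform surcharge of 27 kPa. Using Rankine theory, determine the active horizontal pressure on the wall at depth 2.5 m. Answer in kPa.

K_a = (1 − sin φ)/(1 + sin φ) = 0.3280.
σ_v = γz + q = 18.8 × 2.5 + 27 = 74.00 kPa.
σ_h = K_a σ_v = 0.3280 × 74.00 = 24.27 kPa.

24.3 kPa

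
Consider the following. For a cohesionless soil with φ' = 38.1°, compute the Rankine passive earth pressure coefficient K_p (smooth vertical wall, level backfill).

4.22

K_p = (1 + sin φ)/(1 − sin φ) = tan²(45° + 38.1°/2) = 4.222.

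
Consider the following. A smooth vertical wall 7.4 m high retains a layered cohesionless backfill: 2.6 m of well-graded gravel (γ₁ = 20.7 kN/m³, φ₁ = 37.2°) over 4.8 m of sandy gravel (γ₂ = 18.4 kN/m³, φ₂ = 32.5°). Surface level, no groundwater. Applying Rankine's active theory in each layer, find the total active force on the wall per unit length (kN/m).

159 kN/m

K_a1 = tan²(45°−37.2°/2) = 0.2464; K_a2 = tan²(45°−32.5°/2) = 0.3010.
Layer 1: σ at base = K_a1 γ₁ h₁ = 13.26 kPa; P₁ = ½×13.26×2.6 = 17.24.
Layer 2: σ_v at top = γ₁h₁ = 53.82; σ_h top = K_a2×53.82 = 16.20; σ_h base = K_a2×(53.82+18.4×4.8) = 42.78.
P₂ = ½(16.20+42.78)×4.8 = 141.6. Total P_a = 17.24+141.6 = 158.8 kN/m.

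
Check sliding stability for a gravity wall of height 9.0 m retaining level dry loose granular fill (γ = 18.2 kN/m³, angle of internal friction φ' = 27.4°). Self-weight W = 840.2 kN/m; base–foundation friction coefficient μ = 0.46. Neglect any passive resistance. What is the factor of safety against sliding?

K_a = tan²(45° − 27.4°/2) = 0.3697.
P_a = ½K_aγH² = 0.5×0.3697×18.2×9.0² = 272.5 kN/m, acting at H/3 = 3.000 m above the base.
FS_sliding = μW / P_a = 0.46×840.2 / 272.5 = 1.418.

1.42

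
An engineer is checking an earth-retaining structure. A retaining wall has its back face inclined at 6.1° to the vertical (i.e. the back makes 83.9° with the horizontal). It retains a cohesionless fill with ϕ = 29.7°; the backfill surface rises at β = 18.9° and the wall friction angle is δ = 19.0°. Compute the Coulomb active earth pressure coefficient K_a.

K_a = sin²(α+φ) / [sin²α · sin(α−δ) · (1 + √{sin(φ+δ)sin(φ−β) / (sin(α−δ)sin(α+β))})²].
With α = 83.9°, φ = 29.7°, δ = 19.0°, β = 18.9°: K_a = 0.4790.

0.479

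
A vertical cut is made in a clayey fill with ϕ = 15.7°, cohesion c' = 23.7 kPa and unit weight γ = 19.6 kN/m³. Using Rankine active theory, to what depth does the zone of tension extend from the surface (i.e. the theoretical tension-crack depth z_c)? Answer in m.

K_a = tan²(45° − 15.7°/2) = 0.5741; √K_a = 0.7577.
The active pressure is zero where K_a γ z = 2c√K_a, so z_c = 2c/(γ√K_a) = 2×23.7/(19.6×0.7577) = 3.192 m.

3.19 m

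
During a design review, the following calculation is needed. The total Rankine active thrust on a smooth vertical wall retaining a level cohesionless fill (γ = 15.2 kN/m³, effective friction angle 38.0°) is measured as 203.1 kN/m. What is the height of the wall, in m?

10.6 m

K_a = 0.2379. P_a = ½ K_a γ H² ⇒ H = √(2P_a/(K_a γ)).
H = √(2×203.1/(0.2379×15.2)) = 10.60 m.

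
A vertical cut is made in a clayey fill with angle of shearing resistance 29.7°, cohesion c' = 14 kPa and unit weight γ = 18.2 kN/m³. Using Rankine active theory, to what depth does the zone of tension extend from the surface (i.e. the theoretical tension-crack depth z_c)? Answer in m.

2.65 m

K_a = tan²(45° − 29.7°/2) = 0.3374; √K_a = 0.5808.
The active pressure is zero where K_a γ z = 2c√K_a, so z_c = 2c/(γ√K_a) = 2×14/(18.2×0.5808) = 2.649 m.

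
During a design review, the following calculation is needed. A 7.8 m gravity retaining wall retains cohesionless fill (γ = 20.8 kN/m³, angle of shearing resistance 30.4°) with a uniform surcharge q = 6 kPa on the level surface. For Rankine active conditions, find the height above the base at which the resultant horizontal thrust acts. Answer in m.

K_a = 0.3280.
Triangular part P₁ = ½K_aγH² = 207.5 at H/3 = 2.600 m; rectangular part P₂ = K_a q H = 15.35 at H/2 = 3.900 m.
ȳ = (P₁·2.600 + P₂·3.900)/(P₁+P₂) = 2.690 m.

2.69 m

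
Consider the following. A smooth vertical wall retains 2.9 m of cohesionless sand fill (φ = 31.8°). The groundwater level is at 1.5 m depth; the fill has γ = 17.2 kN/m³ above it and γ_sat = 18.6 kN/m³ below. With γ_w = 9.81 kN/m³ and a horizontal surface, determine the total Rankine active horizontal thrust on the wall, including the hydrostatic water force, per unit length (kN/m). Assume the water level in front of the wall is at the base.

K_a = tan²(45° − φ/2) = 0.3098.
γ' = 18.6 − 9.81 = 8.790 kN/m³. Depth below WT = 1.4 m.
σ'_h at WT = K_a γ d_w = 7.993 kPa; at base = 7.993 + K_a γ' × 1.4 = 11.81 kPa.
P₁ (0–1.5 m) = ½×7.993×1.5 = 5.995. P₂ (1.5–2.9 m) = ½(7.993+11.81)×1.4 = 13.86.
P_w = ½ γ_w h₂² = 0.5×9.81×1.4² = 9.614. Total = 5.995+13.86+9.614 = 29.47 kN/m.

29.5 kN/m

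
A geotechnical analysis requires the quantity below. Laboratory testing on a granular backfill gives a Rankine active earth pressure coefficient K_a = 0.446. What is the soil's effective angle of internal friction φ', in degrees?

22.5°

K_a = tan²(45° − φ/2) ⇒ 45° − φ/2 = arctan(√0.446) = 33.74°.
φ = 2(45° − 33.74°) = 22.53°.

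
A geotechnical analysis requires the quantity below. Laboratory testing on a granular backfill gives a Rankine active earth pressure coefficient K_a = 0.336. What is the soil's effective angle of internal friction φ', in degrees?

29.8°

K_a = tan²(45° − φ/2) ⇒ 45° − φ/2 = arctan(√0.336) = 30.10°.
φ = 2(45° − 30.10°) = 29.80°.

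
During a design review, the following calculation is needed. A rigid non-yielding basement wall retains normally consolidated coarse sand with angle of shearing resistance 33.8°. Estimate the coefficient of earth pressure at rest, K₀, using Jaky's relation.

K₀ = 1 − sin φ' = 1 − sin 33.8° = 0.4437.

0.444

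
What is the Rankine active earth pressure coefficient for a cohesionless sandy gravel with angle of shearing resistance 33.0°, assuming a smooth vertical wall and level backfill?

K_a = tan²(45° − φ/2) = tan²(28.50°) = 0.2948.

0.295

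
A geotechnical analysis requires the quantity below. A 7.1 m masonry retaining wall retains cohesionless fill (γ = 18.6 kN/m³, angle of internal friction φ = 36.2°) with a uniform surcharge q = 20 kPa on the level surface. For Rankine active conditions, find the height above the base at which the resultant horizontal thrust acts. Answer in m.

2.64 m

K_a = 0.2574.
Triangular part P₁ = ½K_aγH² = 120.7 at H/3 = 2.367 m; rectangular part P₂ = K_a q H = 36.55 at H/2 = 3.550 m.
ȳ = (P₁·2.367 + P₂·3.550)/(P₁+P₂) = 2.642 m.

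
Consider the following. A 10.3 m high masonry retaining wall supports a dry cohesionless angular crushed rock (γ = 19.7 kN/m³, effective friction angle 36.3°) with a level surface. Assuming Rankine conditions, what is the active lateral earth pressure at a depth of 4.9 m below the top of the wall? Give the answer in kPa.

24.7 kPa

K_a = (1 − sin φ)/(1 + sin φ) = 0.2563.
σ_h = K_a γ z = 0.2563 × 19.7 × 4.9 = 24.74 kPa.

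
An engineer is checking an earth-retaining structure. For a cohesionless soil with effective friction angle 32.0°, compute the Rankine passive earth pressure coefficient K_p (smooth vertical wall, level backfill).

K_p = (1 + sin φ)/(1 − sin φ) = tan²(45° + 32.0°/2) = 3.255.

3.25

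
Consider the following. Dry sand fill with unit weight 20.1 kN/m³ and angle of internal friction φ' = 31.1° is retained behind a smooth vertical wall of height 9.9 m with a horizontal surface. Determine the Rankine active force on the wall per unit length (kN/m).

K_a = tan²(45° − φ/2) = 0.3188.
P_a = ½ K_a γ H² = 0.5 × 0.3188 × 20.1 × 9.9² = 314.0 kN/m.

314 kN/m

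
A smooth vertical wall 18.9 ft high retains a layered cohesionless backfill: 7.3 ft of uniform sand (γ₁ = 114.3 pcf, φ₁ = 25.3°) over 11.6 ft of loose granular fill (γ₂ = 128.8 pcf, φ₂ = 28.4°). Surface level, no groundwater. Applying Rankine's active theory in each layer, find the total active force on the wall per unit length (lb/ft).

7740 lb/ft

K_a1 = tan²(45°−25.3°/2) = 0.4012; K_a2 = tan²(45°−28.4°/2) = 0.3554.
Layer 1: σ at base = K_a1 γ₁ h₁ = 334.7 psf; P₁ = ½×334.7×7.3 = 1222.
Layer 2: σ_v at top = γ₁h₁ = 834.4; σ_h top = K_a2×834.4 = 296.5; σ_h base = K_a2×(834.4+128.8×11.6) = 827.4.
P₂ = ½(296.5+827.4)×11.6 = 6519. Total P_a = 1222+6519 = 7741 lb/ft.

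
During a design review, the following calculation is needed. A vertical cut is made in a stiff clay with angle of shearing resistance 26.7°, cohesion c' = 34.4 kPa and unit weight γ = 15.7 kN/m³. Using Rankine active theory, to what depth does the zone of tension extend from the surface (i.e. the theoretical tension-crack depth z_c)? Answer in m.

K_a = tan²(45° − 26.7°/2) = 0.3800; √K_a = 0.6164.
The active pressure is zero where K_a γ z = 2c√K_a, so z_c = 2c/(γ√K_a) = 2×34.4/(15.7×0.6164) = 7.109 m.

7.11 m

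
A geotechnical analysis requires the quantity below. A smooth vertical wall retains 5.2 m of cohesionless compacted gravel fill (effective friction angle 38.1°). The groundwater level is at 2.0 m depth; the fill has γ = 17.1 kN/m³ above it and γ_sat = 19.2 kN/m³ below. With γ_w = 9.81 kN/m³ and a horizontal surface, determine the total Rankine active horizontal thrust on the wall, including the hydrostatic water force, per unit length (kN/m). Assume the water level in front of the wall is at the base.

K_a = tan²(45° − φ/2) = 0.2368.
γ' = 19.2 − 9.81 = 9.390 kN/m³. Depth below WT = 3.2 m.
σ'_h at WT = K_a γ d_w = 8.100 kPa; at base = 8.100 + K_a γ' × 3.2 = 15.22 kPa.
P₁ (0–2.0 m) = ½×8.100×2.0 = 8.100. P₂ (2.0–5.2 m) = ½(8.100+15.22)×3.2 = 37.30.
P_w = ½ γ_w h₂² = 0.5×9.81×3.2² = 50.23. Total = 8.100+37.30+50.23 = 95.63 kN/m.

95.6 kN/m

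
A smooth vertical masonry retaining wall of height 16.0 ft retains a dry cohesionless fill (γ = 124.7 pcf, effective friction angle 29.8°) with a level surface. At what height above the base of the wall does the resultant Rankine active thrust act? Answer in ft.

5.33 ft

K_a = 0.3360.
The pressure distribution is triangular, so the resultant acts at H/3 above the base = 16.0/3 = 5.333 ft.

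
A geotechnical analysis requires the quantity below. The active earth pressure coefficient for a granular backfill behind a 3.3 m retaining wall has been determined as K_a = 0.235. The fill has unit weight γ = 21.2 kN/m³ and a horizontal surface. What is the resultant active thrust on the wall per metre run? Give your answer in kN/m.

P = ½ K_a γ H² = 0.5 × 0.235 × 21.2 × 3.3² = 27.13 kN/m.

27.1 kN/m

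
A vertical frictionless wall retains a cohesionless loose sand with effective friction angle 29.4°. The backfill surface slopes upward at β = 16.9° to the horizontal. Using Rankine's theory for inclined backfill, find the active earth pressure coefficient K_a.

K_a = cos β · (cos β − √(cos²β − cos²φ)) / (cos β + √(cos²β − cos²φ)).
cos β = 0.9568, cos φ = 0.8712, √(cos²β − cos²φ) = 0.3956.
K_a = 0.9568 × (0.9568 − 0.3956)/(0.9568 + 0.3956) = 0.3971.

0.397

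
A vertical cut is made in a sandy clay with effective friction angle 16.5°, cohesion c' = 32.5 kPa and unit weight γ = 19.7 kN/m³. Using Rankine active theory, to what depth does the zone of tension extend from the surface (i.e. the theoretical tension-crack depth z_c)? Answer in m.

K_a = tan²(45° − 16.5°/2) = 0.5576; √K_a = 0.7467.
The active pressure is zero where K_a γ z = 2c√K_a, so z_c = 2c/(γ√K_a) = 2×32.5/(19.7×0.7467) = 4.419 m.

4.42 m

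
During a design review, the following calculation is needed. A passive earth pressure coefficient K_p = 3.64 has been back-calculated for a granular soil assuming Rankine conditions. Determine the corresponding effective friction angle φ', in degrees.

34.7°

K_p = (1+sin φ)/(1−sin φ) ⇒ sin φ = (K_p − 1)/(K_p + 1) = 0.5690.
φ = arcsin(0.5690) = 34.68°.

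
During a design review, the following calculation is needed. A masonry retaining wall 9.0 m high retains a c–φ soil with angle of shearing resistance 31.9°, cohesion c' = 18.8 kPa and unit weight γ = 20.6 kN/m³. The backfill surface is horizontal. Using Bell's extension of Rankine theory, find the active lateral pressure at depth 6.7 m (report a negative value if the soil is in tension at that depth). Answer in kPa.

K_a = (1 − sin φ)/(1 + sin φ) = 0.3085.
σ_a = K_a γ z − 2c√K_a = 0.3085×20.6×6.7 − 2×18.8×0.5555 = 21.70 kPa.

21.7 kPa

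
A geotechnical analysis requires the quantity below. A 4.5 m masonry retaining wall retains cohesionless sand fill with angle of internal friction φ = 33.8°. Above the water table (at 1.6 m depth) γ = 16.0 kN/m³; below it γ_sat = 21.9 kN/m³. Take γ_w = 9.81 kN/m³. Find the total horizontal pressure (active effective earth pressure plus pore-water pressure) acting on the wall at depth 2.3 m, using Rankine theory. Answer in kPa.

K_a = (1 − sin φ)/(1 + sin φ) = 0.2851.
γ' = 21.9 − 9.81 = 12.09 kN/m³.
Effective vertical stress at 2.3 m: σ'_v = 16.0×1.6 + 12.09×0.700 = 34.06 kPa.
σ'_h = K_a σ'_v = 0.2851 × 34.06 = 9.711 kPa; u = γ_w × 0.700 = 6.867 kPa.
Total σ_h = 9.711 + 6.867 = 16.58 kPa.

16.6 kPa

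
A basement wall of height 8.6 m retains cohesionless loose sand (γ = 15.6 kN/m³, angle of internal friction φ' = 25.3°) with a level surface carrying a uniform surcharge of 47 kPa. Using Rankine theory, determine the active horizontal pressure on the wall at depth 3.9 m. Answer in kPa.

43.3 kPa

K_a = (1 − sin φ)/(1 + sin φ) = 0.4012.
σ_v = γz + q = 15.6 × 3.9 + 47 = 107.8 kPa.
σ_h = K_a σ_v = 0.4012 × 107.8 = 43.26 kPa.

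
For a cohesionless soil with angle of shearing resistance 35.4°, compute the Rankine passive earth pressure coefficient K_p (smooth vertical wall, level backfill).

K_p = (1 + sin φ)/(1 − sin φ) = tan²(45° + 35.4°/2) = 3.754.

3.75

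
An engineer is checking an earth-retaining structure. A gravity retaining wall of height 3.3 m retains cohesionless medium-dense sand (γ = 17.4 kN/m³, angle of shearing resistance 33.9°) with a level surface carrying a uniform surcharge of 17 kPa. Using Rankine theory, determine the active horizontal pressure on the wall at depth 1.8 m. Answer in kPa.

K_a = (1 − sin φ)/(1 + sin φ) = 0.2839.
σ_v = γz + q = 17.4 × 1.8 + 17 = 48.32 kPa.
σ_h = K_a σ_v = 0.2839 × 48.32 = 13.72 kPa.

13.7 kPa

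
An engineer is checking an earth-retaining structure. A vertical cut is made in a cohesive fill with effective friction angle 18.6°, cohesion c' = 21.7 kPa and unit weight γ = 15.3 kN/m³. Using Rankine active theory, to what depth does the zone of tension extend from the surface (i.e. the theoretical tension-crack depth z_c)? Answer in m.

K_a = tan²(45° − 18.6°/2) = 0.5163; √K_a = 0.7186.
The active pressure is zero where K_a γ z = 2c√K_a, so z_c = 2c/(γ√K_a) = 2×21.7/(15.3×0.7186) = 3.948 m.

3.95 m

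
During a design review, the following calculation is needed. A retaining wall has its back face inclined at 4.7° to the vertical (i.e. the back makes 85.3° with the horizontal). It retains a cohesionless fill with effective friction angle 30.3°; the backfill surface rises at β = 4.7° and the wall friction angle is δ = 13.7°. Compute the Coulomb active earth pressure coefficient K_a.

0.353

K_a = sin²(α+φ) / [sin²α · sin(α−δ) · (1 + √{sin(φ+δ)sin(φ−β) / (sin(α−δ)sin(α+β))})²].
With α = 85.3°, φ = 30.3°, δ = 13.7°, β = 4.7°: K_a = 0.3535.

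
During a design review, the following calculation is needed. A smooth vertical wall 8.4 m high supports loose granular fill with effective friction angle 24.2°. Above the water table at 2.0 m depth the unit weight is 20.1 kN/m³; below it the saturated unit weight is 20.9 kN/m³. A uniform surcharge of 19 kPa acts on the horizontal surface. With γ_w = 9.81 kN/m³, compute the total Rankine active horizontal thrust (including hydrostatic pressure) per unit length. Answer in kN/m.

K_a = tan²(45° − φ/2) = 0.4185.
γ' = 20.9 − 9.81 = 11.09 kN/m³. h₂ = H − d_w = 6.4 m.
σ'_h: at surface K_a·q = 7.952; at WT K_a(q+γd_w) = 24.78; at base K_a(q+γd_w+γ'h₂) = 54.48 kPa.
P₁ = ½(7.952+24.78)×2.0 = 32.73; P₂ = ½(24.78+54.48)×6.4 = 253.6; P_w = ½γ_w h₂² = 200.9.
Total = 32.73+253.6+200.9 = 487.3 kN/m.

487 kN/m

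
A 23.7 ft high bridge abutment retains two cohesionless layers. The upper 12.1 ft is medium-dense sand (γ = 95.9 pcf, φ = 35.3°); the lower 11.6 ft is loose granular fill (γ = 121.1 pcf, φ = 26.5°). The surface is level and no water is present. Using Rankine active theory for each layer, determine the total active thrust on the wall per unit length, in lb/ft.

10200 lb/ft

K_a1 = tan²(45°−35.3°/2) = 0.2675; K_a2 = tan²(45°−26.5°/2) = 0.3829.
Layer 1: σ at base = K_a1 γ₁ h₁ = 310.5 psf; P₁ = ½×310.5×12.1 = 1878.
Layer 2: σ_v at top = γ₁h₁ = 1160; σ_h top = K_a2×1160 = 444.4; σ_h base = K_a2×(1160+121.1×11.6) = 982.3.
P₂ = ½(444.4+982.3)×11.6 = 8275. Total P_a = 1878+8275 = 10150 lb/ft.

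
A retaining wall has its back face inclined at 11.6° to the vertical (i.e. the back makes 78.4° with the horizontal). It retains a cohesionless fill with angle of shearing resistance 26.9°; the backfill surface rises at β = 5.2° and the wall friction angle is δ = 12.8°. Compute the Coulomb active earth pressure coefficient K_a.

0.466

K_a = sin²(α+φ) / [sin²α · sin(α−δ) · (1 + √{sin(φ+δ)sin(φ−β) / (sin(α−δ)sin(α+β))})²].
With α = 78.4°, φ = 26.9°, δ = 12.8°, β = 5.2°: K_a = 0.4664.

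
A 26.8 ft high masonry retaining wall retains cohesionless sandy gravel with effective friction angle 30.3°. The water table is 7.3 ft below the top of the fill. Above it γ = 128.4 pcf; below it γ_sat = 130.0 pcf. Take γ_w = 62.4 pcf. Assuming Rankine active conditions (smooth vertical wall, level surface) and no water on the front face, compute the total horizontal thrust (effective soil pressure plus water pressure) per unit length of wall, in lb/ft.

K_a = tan²(45° − φ/2) = 0.3293.
γ' = 130.0 − 62.4 = 67.60 pcf. Depth below WT = 19.5 ft.
σ'_h at WT = K_a γ d_w = 308.7 psf; at base = 308.7 + K_a γ' × 19.5 = 742.8 psf.
P₁ (0–7.3 ft) = ½×308.7×7.3 = 1127. P₂ (7.3–26.8 ft) = ½(308.7+742.8)×19.5 = 10250.
P_w = ½ γ_w h₂² = 0.5×62.4×19.5² = 11860. Total = 1127+10250+11860 = 23240 lb/ft.

23200 lb/ft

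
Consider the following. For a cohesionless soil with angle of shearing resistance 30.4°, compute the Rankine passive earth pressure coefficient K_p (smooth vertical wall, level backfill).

K_p = (1 + sin φ)/(1 − sin φ) = tan²(45° + 30.4°/2) = 3.049.

3.05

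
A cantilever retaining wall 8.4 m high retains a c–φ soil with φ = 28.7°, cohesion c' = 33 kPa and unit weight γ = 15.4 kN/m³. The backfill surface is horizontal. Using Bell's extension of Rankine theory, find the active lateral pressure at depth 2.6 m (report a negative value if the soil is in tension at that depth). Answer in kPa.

K_a = (1 − sin φ)/(1 + sin φ) = 0.3511.
σ_a = K_a γ z − 2c√K_a = 0.3511×15.4×2.6 − 2×33×0.5926 = -25.05 kPa.

-25.1 kPa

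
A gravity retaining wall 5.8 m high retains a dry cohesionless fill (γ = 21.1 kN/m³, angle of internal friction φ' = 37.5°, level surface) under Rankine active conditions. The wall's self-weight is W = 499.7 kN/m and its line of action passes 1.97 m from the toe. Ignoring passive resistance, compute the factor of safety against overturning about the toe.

5.90

K_a = tan²(45° − 37.5°/2) = 0.2432.
P_a = ½K_aγH² = 0.5×0.2432×21.1×5.8² = 86.31 kN/m, acting at H/3 = 1.933 m above the base.
Overturning moment M_o = P_a × H/3 = 86.31 × 1.933 = 166.9.
Resisting moment M_r = W × 1.97 = 499.7 × 1.97 = 984.4.
FS_overturning = M_r/M_o = 984.4/166.9 = 5.899.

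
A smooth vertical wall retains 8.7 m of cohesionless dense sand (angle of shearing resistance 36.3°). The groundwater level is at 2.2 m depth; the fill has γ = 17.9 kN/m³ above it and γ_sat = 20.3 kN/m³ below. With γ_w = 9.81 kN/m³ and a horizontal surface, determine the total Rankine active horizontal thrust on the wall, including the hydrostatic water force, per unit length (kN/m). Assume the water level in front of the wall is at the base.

341 kN/m

K_a = tan²(45° − φ/2) = 0.2563.
γ' = 20.3 − 9.81 = 10.49 kN/m³. Depth below WT = 6.5 m.
σ'_h at WT = K_a γ d_w = 10.09 kPa; at base = 10.09 + K_a γ' × 6.5 = 27.57 kPa.
P₁ (0–2.2 m) = ½×10.09×2.2 = 11.10. P₂ (2.2–8.7 m) = ½(10.09+27.57)×6.5 = 122.4.
P_w = ½ γ_w h₂² = 0.5×9.81×6.5² = 207.2. Total = 11.10+122.4+207.2 = 340.7 kN/m.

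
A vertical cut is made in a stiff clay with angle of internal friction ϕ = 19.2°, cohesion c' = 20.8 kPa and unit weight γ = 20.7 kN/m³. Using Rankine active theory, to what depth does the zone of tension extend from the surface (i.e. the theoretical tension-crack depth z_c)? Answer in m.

2.83 m

K_a = tan²(45° − 19.2°/2) = 0.5050; √K_a = 0.7107.
The active pressure is zero where K_a γ z = 2c√K_a, so z_c = 2c/(γ√K_a) = 2×20.8/(20.7×0.7107) = 2.828 m.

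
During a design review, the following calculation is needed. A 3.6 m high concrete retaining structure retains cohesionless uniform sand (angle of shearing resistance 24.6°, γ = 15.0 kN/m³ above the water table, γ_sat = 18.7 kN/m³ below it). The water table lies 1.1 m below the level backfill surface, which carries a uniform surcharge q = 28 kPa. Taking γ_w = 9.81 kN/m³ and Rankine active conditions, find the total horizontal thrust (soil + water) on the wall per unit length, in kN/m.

104 kN/m

K_a = tan²(45° − φ/2) = 0.4121.
γ' = 18.7 − 9.81 = 8.890 kN/m³. h₂ = H − d_w = 2.5 m.
σ'_h: at surface K_a·q = 11.54; at WT K_a(q+γd_w) = 18.34; at base K_a(q+γd_w+γ'h₂) = 27.50 kPa.
P₁ = ½(11.54+18.34)×1.1 = 16.43; P₂ = ½(18.34+27.50)×2.5 = 57.30; P_w = ½γ_w h₂² = 30.66.
Total = 16.43+57.30+30.66 = 104.4 kN/m.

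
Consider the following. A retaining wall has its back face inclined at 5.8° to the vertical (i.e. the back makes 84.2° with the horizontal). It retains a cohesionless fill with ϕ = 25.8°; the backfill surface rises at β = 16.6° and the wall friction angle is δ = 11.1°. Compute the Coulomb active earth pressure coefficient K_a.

K_a = sin²(α+φ) / [sin²α · sin(α−δ) · (1 + √{sin(φ+δ)sin(φ−β) / (sin(α−δ)sin(α+β))})²].
With α = 84.2°, φ = 25.8°, δ = 11.1°, β = 16.6°: K_a = 0.5355.

0.535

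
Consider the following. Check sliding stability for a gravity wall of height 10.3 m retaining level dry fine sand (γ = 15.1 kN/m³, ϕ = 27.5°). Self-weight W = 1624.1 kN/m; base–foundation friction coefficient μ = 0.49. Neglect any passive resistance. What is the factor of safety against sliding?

2.70

K_a = tan²(45° − 27.5°/2) = 0.3682.
P_a = ½K_aγH² = 0.5×0.3682×15.1×10.3² = 294.9 kN/m, acting at H/3 = 3.433 m above the base.
FS_sliding = μW / P_a = 0.49×1624.1 / 294.9 = 2.698.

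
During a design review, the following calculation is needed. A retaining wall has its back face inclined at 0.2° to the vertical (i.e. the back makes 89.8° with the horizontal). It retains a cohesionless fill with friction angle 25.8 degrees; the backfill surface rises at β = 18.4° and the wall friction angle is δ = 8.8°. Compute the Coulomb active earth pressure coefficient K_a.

0.503

K_a = sin²(α+φ) / [sin²α · sin(α−δ) · (1 + √{sin(φ+δ)sin(φ−β) / (sin(α−δ)sin(α+β))})²].
With α = 89.8°, φ = 25.8°, δ = 8.8°, β = 18.4°: K_a = 0.5032.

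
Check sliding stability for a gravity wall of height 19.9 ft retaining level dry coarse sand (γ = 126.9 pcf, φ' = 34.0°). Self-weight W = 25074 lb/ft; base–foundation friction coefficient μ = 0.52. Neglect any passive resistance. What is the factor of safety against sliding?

K_a = tan²(45° − 34.0°/2) = 0.2827.
P_a = ½K_aγH² = 0.5×0.2827×126.9×19.9² = 7104 lb/ft, acting at H/3 = 6.633 ft above the base.
FS_sliding = μW / P_a = 0.52×25074 / 7104 = 1.835.

1.84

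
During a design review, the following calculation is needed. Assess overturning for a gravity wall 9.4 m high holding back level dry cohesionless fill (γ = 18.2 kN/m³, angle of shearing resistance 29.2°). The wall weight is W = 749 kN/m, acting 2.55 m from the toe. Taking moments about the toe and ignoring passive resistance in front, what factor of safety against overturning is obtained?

2.20

K_a = tan²(45° − 29.2°/2) = 0.3442.
P_a = ½K_aγH² = 0.5×0.3442×18.2×9.4² = 276.8 kN/m, acting at H/3 = 3.133 m above the base.
Overturning moment M_o = P_a × H/3 = 276.8 × 3.133 = 867.2.
Resisting moment M_r = W × 2.55 = 749 × 2.55 = 1910.
FS_overturning = M_r/M_o = 1910/867.2 = 2.202.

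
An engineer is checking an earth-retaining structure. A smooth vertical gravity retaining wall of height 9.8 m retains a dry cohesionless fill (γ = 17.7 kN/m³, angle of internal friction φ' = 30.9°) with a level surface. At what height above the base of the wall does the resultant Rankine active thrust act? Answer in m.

K_a = 0.3214.
The pressure distribution is triangular, so the resultant acts at H/3 above the base = 9.8/3 = 3.267 m.

3.27 m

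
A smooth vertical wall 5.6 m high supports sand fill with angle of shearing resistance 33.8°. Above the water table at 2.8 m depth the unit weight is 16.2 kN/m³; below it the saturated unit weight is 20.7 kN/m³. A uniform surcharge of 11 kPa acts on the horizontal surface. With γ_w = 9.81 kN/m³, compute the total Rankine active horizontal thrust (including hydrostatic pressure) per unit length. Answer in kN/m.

123 kN/m

K_a = tan²(45° − φ/2) = 0.2851.
γ' = 20.7 − 9.81 = 10.89 kN/m³. h₂ = H − d_w = 2.8 m.
σ'_h: at surface K_a·q = 3.136; at WT K_a(q+γd_w) = 16.07; at base K_a(q+γd_w+γ'h₂) = 24.76 kPa.
P₁ = ½(3.136+16.07)×2.8 = 26.89; P₂ = ½(16.07+24.76)×2.8 = 57.16; P_w = ½γ_w h₂² = 38.46.
Total = 26.89+57.16+38.46 = 122.5 kN/m.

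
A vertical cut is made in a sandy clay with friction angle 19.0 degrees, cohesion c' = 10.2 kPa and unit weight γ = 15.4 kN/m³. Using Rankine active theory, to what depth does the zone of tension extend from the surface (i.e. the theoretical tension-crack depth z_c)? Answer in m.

1.86 m

K_a = tan²(45° − 19.0°/2) = 0.5088; √K_a = 0.7133.
The active pressure is zero where K_a γ z = 2c√K_a, so z_c = 2c/(γ√K_a) = 2×10.2/(15.4×0.7133) = 1.857 m.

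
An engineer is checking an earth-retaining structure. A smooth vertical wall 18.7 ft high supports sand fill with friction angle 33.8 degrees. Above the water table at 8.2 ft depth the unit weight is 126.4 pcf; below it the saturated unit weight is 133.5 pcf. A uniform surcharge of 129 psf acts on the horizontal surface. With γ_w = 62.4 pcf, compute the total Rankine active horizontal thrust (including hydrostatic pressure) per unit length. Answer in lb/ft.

9560 lb/ft

K_a = tan²(45° − φ/2) = 0.2851.
γ' = 133.5 − 62.4 = 71.10 pcf. h₂ = H − d_w = 10.5 ft.
σ'_h: at surface K_a·q = 36.78; at WT K_a(q+γd_w) = 332.3; at base K_a(q+γd_w+γ'h₂) = 545.1 psf.
P₁ = ½(36.78+332.3)×8.2 = 1513; P₂ = ½(332.3+545.1)×10.5 = 4606; P_w = ½γ_w h₂² = 3440.
Total = 1513+4606+3440 = 9559 lb/ft.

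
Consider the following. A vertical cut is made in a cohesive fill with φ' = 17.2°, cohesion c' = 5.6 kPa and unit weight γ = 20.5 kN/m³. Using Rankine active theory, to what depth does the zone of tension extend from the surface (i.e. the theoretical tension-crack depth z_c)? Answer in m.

0.741 m

K_a = tan²(45° − 17.2°/2) = 0.5436; √K_a = 0.7373.
The active pressure is zero where K_a γ z = 2c√K_a, so z_c = 2c/(γ√K_a) = 2×5.6/(20.5×0.7373) = 0.7410 m.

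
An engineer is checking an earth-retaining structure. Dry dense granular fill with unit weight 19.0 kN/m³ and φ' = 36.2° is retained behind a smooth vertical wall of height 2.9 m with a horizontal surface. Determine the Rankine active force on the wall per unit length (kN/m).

20.6 kN/m

K_a = tan²(45° − φ/2) = 0.2574.
P_a = ½ K_a γ H² = 0.5 × 0.2574 × 19.0 × 2.9² = 20.56 kN/m.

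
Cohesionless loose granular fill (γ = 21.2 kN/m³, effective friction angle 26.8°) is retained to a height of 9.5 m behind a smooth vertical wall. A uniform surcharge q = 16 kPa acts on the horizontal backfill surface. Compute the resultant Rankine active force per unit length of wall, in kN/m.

K_a = tan²(45° − φ/2) = 0.3785.
Soil triangle: ½ K_a γ H² = 0.5×0.3785×21.2×9.5² = 362.1 kN/m.
Surcharge rectangle: K_a q H = 0.3785×16×9.5 = 57.53 kN/m.
Total = 362.1 + 57.53 = 419.6 kN/m.

420 kN/m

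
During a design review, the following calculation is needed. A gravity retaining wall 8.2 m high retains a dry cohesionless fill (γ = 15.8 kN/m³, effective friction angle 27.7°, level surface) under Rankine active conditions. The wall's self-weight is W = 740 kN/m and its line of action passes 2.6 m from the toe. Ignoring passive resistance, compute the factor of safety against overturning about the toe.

K_a = tan²(45° − 27.7°/2) = 0.3653.
P_a = ½K_aγH² = 0.5×0.3653×15.8×8.2² = 194.1 kN/m, acting at H/3 = 2.733 m above the base.
Overturning moment M_o = P_a × H/3 = 194.1 × 2.733 = 530.4.
Resisting moment M_r = W × 2.6 = 740 × 2.6 = 1924.
FS_overturning = M_r/M_o = 1924/530.4 = 3.627.

3.63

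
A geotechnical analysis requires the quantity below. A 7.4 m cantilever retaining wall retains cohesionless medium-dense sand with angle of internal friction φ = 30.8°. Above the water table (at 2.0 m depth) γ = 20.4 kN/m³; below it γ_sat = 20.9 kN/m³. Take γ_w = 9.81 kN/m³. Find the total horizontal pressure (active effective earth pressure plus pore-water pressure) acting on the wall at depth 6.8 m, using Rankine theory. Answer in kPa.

77.4 kPa

K_a = (1 − sin φ)/(1 + sin φ) = 0.3227.
γ' = 20.9 − 9.81 = 11.09 kN/m³.
Effective vertical stress at 6.8 m: σ'_v = 20.4×2.0 + 11.09×4.80 = 94.03 kPa.
σ'_h = K_a σ'_v = 0.3227 × 94.03 = 30.35 kPa; u = γ_w × 4.80 = 47.09 kPa.
Total σ_h = 30.35 + 47.09 = 77.43 kPa.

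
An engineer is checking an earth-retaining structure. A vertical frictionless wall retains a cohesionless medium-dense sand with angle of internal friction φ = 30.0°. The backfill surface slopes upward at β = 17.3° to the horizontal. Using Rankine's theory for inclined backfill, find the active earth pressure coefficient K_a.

K_a = cos β · (cos β − √(cos²β − cos²φ)) / (cos β + √(cos²β − cos²φ)).
cos β = 0.9548, cos φ = 0.8660, √(cos²β − cos²φ) = 0.4020.
K_a = 0.9548 × (0.9548 − 0.4020)/(0.9548 + 0.4020) = 0.3890.

0.389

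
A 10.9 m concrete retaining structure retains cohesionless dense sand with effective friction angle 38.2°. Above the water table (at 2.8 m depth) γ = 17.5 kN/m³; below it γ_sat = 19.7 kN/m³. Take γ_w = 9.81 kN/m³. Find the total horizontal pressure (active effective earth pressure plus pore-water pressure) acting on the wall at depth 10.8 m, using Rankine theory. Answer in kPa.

109 kPa

K_a = (1 − sin φ)/(1 + sin φ) = 0.2358.
γ' = 19.7 − 9.81 = 9.890 kN/m³.
Effective vertical stress at 10.8 m: σ'_v = 17.5×2.8 + 9.890×8.00 = 128.1 kPa.
σ'_h = K_a σ'_v = 0.2358 × 128.1 = 30.21 kPa; u = γ_w × 8.00 = 78.48 kPa.
Total σ_h = 30.21 + 78.48 = 108.7 kPa.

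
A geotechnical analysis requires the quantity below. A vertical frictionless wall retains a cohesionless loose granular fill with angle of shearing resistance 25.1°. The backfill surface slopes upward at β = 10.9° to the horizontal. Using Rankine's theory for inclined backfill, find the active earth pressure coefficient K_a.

0.434

K_a = cos β · (cos β − √(cos²β − cos²φ)) / (cos β + √(cos²β − cos²φ)).
cos β = 0.9820, cos φ = 0.9056, √(cos²β − cos²φ) = 0.3797.
K_a = 0.9820 × (0.9820 − 0.3797)/(0.9820 + 0.3797) = 0.4343.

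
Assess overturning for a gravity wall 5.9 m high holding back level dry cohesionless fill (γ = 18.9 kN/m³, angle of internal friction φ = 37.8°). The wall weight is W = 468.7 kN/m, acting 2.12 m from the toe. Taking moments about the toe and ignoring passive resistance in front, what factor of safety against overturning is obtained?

6.40

K_a = tan²(45° − 37.8°/2) = 0.2400.
P_a = ½K_aγH² = 0.5×0.2400×18.9×5.9² = 78.95 kN/m, acting at H/3 = 1.967 m above the base.
Overturning moment M_o = P_a × H/3 = 78.95 × 1.967 = 155.3.
Resisting moment M_r = W × 2.12 = 468.7 × 2.12 = 993.6.
FS_overturning = M_r/M_o = 993.6/155.3 = 6.400.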